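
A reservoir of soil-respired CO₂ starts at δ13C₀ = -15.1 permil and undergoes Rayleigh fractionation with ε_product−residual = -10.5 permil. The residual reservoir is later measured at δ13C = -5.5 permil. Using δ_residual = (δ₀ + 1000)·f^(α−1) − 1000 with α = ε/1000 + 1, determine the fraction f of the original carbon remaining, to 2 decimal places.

0.40

α − 1 = ε/1000 = -0.0105
(δ_res + 1000)/(δ₀ + 1000) = (-5.5 + 1000)/(-15.1 + 1000) = 994.5/984.9 = 1.009747
f = 1.009747^(1/-0.0105) = exp(ln(1.009747)/-0.0105) = exp(0.00970/-0.0105)
f = exp(-0.9238) = 0.3970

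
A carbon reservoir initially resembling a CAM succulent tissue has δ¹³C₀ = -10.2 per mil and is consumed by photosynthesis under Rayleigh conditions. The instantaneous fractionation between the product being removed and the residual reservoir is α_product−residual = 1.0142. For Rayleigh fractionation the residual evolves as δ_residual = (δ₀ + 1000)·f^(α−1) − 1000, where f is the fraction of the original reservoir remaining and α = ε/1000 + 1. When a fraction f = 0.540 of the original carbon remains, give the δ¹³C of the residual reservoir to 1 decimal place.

Rayleigh residual: δ_res = (δ₀ + 1000)·f^(α−1) − 1000
α − 1 = 0.01420
f^(α−1) = 0.540^(0.01420) = 0.991288
δ_res = (-10.2 + 1000) × 0.991288 − 1000 = 981.177 − 1000 = -18.82 per mil

-18.8 per mil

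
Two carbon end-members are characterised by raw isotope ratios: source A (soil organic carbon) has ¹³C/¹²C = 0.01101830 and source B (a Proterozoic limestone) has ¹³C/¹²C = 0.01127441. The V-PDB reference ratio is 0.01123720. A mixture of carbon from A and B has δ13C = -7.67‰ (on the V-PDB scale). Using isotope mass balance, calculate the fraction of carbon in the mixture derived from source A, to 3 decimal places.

δ_A = (0.01101830/0.01123720 − 1)×1000 = (0.980520 − 1)×1000 = -19.480‰
δ_B = (0.01127441/0.01123720 − 1)×1000 = (1.003311 − 1)×1000 = 3.311‰
f_A = (δ_mix − δ_B)/(δ_A − δ_B) = (-7.67 − (3.311))/(-19.480 − (3.311))
f_A = -10.981 / -22.791 = 0.4818

0.482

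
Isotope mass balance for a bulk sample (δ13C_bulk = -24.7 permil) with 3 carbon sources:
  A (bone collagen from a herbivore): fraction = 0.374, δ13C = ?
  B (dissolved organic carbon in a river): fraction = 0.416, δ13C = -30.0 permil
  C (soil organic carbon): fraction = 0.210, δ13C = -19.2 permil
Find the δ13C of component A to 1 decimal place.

-21.9 permil

Isotope mass balance: δ_bulk = Σ fᵢ·δᵢ.
-24.7 = 0.374×δ_A + 0.416×(-30.0) + 0.210×(-19.2)
0.374·δ_A = -24.7 − (-16.512) = -8.188
δ_A = -8.188 / 0.374 = -21.89 permil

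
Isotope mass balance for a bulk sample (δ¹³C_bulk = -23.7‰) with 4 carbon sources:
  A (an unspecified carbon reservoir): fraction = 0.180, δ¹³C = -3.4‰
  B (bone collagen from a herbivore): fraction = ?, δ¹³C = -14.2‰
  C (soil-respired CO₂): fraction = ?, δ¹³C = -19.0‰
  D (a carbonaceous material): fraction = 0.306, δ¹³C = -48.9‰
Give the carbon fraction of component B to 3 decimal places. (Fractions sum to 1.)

0.342

Let f_B and f_C be the unknown fractions; fractions sum to 1 so f_B + f_C = 0.514.
Mass balance: Σ fᵢ·δᵢ = δ_bulk ⇒ f_B·(-14.2) + f_C·(-19.0) = -23.7 − (-15.575) = -8.125
Substitute f_C = 0.514 − f_B:
f_B·(-14.2 − -19.0) = -8.125 − 0.514×(-19.0) = 1.641
f_B = 1.641 / 4.8 = 0.3420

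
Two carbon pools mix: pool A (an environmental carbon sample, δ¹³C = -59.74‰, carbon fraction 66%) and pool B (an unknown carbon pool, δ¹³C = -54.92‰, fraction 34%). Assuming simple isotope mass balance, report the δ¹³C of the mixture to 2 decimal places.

δ_mix = f_A·δ_A + f_B·δ_B
δ_mix = 0.66 × (-59.74) + 0.34 × (-54.92)
δ_mix = -39.428 + -18.673 = -58.101‰

-58.10‰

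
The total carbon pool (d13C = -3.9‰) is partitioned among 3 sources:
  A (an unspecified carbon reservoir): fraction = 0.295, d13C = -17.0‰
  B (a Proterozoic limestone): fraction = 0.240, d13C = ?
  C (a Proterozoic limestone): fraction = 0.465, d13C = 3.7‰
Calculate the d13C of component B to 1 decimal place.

-2.5‰

Isotope mass balance: δ_bulk = Σ fᵢ·δᵢ.
-3.9 = 0.295×(-17.0) + 0.240×δ_B + 0.465×(3.7)
0.240·δ_B = -3.9 − (-3.294) = -0.606
δ_B = -0.606 / 0.240 = -2.52‰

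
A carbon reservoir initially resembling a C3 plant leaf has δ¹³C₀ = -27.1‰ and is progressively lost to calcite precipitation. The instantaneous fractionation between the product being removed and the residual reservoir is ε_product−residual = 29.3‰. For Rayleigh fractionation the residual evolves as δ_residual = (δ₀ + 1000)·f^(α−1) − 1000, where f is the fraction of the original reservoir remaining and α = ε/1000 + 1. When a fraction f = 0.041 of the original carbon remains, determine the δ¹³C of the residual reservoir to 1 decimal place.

Rayleigh residual: δ_res = (δ₀ + 1000)·f^(α−1) − 1000
α = ε/1000 + 1 = 1.02930, so α − 1 = 0.02930
f^(α−1) = 0.041^(0.02930) = 0.910656
δ_res = (-27.1 + 1000) × 0.910656 − 1000 = 885.978 − 1000 = -114.02‰

-114.0‰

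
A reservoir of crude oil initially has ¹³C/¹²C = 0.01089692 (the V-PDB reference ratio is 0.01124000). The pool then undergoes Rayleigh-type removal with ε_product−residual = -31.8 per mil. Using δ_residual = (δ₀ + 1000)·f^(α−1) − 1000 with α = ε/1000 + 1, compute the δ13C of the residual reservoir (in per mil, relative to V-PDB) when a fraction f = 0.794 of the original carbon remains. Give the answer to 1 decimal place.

δ₀ = (0.01089692/0.01124000 − 1)×1000 = (0.969477 − 1)×1000 = -30.523 per mil
α − 1 = ε/1000 = -0.0318
f^(α−1) = 0.794^(-0.0318) = 1.007362
δ_res = (-30.523 + 1000) × 1.007362 − 1000 = 976.614 − 1000 = -23.39 per mil

-23.4 per mil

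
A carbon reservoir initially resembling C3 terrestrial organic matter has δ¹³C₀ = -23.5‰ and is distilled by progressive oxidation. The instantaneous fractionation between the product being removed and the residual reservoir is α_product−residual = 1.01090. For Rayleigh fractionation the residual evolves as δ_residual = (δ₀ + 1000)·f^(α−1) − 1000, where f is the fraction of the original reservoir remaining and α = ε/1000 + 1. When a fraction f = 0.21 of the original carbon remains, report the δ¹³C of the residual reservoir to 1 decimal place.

-40.0‰

Rayleigh residual: δ_res = (δ₀ + 1000)·f^(α−1) − 1000
α − 1 = 0.01090
f^(α−1) = 0.21^(0.01090) = 0.983133
δ_res = (-23.5 + 1000) × 0.983133 − 1000 = 960.029 − 1000 = -39.97‰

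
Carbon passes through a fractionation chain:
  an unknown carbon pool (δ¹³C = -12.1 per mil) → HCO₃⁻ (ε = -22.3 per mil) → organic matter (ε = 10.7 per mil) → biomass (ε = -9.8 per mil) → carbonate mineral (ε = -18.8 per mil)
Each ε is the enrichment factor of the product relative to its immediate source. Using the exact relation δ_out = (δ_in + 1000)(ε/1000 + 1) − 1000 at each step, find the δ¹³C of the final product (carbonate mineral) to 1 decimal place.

-51.5 per mil

step 1: δ = (-12.10 + 1000)·(-22.3/1000 + 1) − 1000 = -34.13 per mil
step 2: δ = (-34.13 + 1000)·(10.7/1000 + 1) − 1000 = -23.80 per mil
step 3: δ = (-23.80 + 1000)·(-9.8/1000 + 1) − 1000 = -33.36 per mil
step 4: δ = (-33.36 + 1000)·(-18.8/1000 + 1) − 1000 = -51.53 per mil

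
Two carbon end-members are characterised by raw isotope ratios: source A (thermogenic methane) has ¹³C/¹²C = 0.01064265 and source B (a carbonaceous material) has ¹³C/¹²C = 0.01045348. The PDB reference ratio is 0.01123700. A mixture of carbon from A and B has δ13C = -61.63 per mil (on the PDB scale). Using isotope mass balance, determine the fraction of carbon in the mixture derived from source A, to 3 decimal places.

0.481

δ_A = (0.01064265/0.01123700 − 1)×1000 = (0.947108 − 1)×1000 = -52.892 per mil
δ_B = (0.01045348/0.01123700 − 1)×1000 = (0.930273 − 1)×1000 = -69.727 per mil
f_A = (δ_mix − δ_B)/(δ_A − δ_B) = (-61.63 − (-69.727))/(-52.892 − (-69.727))
f_A = 8.097 / 16.835 = 0.4810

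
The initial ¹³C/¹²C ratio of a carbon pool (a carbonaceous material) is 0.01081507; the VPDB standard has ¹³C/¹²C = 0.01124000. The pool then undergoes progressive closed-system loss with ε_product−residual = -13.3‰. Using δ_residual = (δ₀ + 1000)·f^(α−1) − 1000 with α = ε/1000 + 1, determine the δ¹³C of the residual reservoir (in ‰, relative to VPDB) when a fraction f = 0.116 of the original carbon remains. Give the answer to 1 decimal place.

-9.8‰

δ₀ = (0.01081507/0.01124000 − 1)×1000 = (0.962195 − 1)×1000 = -37.805‰
α − 1 = ε/1000 = -0.0133
f^(α−1) = 0.116^(-0.0133) = 1.029065
δ_res = (-37.805 + 1000) × 1.029065 − 1000 = 990.161 − 1000 = -9.84‰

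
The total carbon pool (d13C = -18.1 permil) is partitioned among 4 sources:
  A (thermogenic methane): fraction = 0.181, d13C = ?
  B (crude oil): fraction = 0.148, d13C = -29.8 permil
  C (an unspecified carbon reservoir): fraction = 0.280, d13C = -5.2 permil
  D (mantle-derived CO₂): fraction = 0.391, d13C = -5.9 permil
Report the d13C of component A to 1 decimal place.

Isotope mass balance: δ_bulk = Σ fᵢ·δᵢ.
-18.1 = 0.181×δ_A + 0.148×(-29.8) + 0.280×(-5.2) + 0.391×(-5.9)
0.181·δ_A = -18.1 − (-8.173) = -9.927
δ_A = -9.927 / 0.181 = -54.84 permil

-54.8 permil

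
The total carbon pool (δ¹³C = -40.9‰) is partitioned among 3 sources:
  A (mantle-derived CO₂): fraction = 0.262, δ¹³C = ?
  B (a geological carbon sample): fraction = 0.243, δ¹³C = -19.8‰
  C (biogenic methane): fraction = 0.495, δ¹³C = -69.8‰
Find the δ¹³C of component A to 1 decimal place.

-5.9‰

Isotope mass balance: δ_bulk = Σ fᵢ·δᵢ.
-40.9 = 0.262×δ_A + 0.243×(-19.8) + 0.495×(-69.8)
0.262·δ_A = -40.9 − (-39.362) = -1.538
δ_A = -1.538 / 0.262 = -5.87‰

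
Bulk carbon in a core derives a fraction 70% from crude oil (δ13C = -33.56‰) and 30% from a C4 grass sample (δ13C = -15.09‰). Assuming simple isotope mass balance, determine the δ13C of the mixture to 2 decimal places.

δ_mix = f_A·δ_A + f_B·δ_B
δ_mix = 0.70 × (-33.56) + 0.30 × (-15.09)
δ_mix = -23.492 + -4.527 = -28.019‰

-28.02‰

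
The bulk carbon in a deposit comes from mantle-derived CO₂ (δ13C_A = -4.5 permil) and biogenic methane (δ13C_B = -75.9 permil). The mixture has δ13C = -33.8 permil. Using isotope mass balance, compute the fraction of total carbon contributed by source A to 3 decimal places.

δ_mix = f_A·δ_A + (1 − f_A)·δ_B  ⇒  f_A = (δ_mix − δ_B)/(δ_A − δ_B)
f_A = (-33.8 − (-75.9)) / (-4.5 − (-75.9))
f_A = 42.1 / 71.4 = 0.5896

0.590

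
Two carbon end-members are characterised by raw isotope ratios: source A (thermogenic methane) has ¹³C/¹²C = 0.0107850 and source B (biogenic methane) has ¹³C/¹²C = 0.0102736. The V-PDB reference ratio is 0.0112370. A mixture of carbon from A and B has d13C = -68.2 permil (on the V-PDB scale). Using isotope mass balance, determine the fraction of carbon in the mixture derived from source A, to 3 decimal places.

δ_A = (0.0107850/0.0112370 − 1)×1000 = (0.959776 − 1)×1000 = -40.224 permil
δ_B = (0.0102736/0.0112370 − 1)×1000 = (0.914265 − 1)×1000 = -85.735 permil
f_A = (δ_mix − δ_B)/(δ_A − δ_B) = (-68.2 − (-85.735))/(-40.224 − (-85.735))
f_A = 17.535 / 45.510 = 0.3853

0.385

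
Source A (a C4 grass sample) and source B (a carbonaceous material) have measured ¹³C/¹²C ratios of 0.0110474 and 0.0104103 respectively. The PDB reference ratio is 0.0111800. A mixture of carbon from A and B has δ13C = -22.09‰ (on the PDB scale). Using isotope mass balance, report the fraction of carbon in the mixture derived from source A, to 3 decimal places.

0.820

δ_A = (0.0110474/0.0111800 − 1)×1000 = (0.988140 − 1)×1000 = -11.860‰
δ_B = (0.0104103/0.0111800 − 1)×1000 = (0.931154 − 1)×1000 = -68.846‰
f_A = (δ_mix − δ_B)/(δ_A − δ_B) = (-22.09 − (-68.846))/(-11.860 − (-68.846))
f_A = 46.756 / 56.986 = 0.8205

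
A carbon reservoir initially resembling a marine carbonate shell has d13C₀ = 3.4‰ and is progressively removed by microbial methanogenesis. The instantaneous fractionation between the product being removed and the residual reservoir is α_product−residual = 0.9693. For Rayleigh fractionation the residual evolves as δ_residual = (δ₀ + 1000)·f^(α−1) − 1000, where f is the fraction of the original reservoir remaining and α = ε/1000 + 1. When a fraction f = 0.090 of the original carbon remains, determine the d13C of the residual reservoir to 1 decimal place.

80.4‰

Rayleigh residual: δ_res = (δ₀ + 1000)·f^(α−1) − 1000
α − 1 = -0.03070
f^(α−1) = 0.090^(-0.03070) = 1.076725
δ_res = (3.4 + 1000) × 1.076725 − 1000 = 1080.386 − 1000 = 80.39‰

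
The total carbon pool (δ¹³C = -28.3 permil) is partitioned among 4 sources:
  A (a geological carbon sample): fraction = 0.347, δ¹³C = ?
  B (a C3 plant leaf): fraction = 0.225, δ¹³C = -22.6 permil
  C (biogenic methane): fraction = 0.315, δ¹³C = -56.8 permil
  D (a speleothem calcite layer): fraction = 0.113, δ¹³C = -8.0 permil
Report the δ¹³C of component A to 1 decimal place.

-12.7 permil

Isotope mass balance: δ_bulk = Σ fᵢ·δᵢ.
-28.3 = 0.347×δ_A + 0.225×(-22.6) + 0.315×(-56.8) + 0.113×(-8.0)
0.347·δ_A = -28.3 − (-23.881) = -4.419
δ_A = -4.419 / 0.347 = -12.73 permil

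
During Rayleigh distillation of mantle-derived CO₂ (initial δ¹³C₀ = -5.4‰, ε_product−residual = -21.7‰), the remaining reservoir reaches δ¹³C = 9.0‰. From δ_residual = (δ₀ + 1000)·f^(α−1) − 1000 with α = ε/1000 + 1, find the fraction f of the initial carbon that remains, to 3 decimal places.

0.516

α − 1 = ε/1000 = -0.0217
(δ_res + 1000)/(δ₀ + 1000) = (9.0 + 1000)/(-5.4 + 1000) = 1009.0/994.6 = 1.014478
f = 1.014478^(1/-0.0217) = exp(ln(1.014478)/-0.0217) = exp(0.01437/-0.0217)
f = exp(-0.6624) = 0.5156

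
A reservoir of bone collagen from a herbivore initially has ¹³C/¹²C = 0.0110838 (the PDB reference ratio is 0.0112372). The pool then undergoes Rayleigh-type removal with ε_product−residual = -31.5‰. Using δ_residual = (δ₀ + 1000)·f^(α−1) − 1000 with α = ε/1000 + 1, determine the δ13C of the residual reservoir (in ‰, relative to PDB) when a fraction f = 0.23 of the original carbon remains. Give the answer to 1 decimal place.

33.1‰

δ₀ = (0.0110838/0.0112372 − 1)×1000 = (0.986349 − 1)×1000 = -13.651‰
α − 1 = ε/1000 = -0.0315
f^(α−1) = 0.23^(-0.0315) = 1.047383
δ_res = (-13.651 + 1000) × 1.047383 − 1000 = 1033.085 − 1000 = 33.09‰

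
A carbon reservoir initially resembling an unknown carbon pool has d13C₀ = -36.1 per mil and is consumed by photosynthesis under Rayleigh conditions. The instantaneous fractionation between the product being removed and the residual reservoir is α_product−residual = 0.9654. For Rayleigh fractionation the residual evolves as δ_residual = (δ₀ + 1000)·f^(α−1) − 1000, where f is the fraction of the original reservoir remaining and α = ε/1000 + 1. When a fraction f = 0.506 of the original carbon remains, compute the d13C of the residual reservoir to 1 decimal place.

-13.1 per mil

Rayleigh residual: δ_res = (δ₀ + 1000)·f^(α−1) − 1000
α − 1 = -0.03460
f^(α−1) = 0.506^(-0.03460) = 1.023850
δ_res = (-36.1 + 1000) × 1.023850 − 1000 = 986.889 − 1000 = -13.11 per mil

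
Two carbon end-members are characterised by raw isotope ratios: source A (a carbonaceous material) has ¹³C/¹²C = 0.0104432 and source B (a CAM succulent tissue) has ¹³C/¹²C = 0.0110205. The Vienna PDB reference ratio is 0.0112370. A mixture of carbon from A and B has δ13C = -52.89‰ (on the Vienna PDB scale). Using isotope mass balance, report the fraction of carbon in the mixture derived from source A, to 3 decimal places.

δ_A = (0.0104432/0.0112370 − 1)×1000 = (0.929358 − 1)×1000 = -70.642‰
δ_B = (0.0110205/0.0112370 − 1)×1000 = (0.980733 − 1)×1000 = -19.267‰
f_A = (δ_mix − δ_B)/(δ_A − δ_B) = (-52.89 − (-19.267))/(-70.642 − (-19.267))
f_A = -33.623 / -51.375 = 0.6545

0.654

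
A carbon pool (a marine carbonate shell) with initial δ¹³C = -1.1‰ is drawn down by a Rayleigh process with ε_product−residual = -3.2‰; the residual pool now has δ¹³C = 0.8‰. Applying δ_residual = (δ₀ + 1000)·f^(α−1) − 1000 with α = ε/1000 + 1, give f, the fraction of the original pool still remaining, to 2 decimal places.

0.55

α − 1 = ε/1000 = -0.0032
(δ_res + 1000)/(δ₀ + 1000) = (0.8 + 1000)/(-1.1 + 1000) = 1000.8/998.9 = 1.001902
f = 1.001902^(1/-0.0032) = exp(ln(1.001902)/-0.0032) = exp(0.00190/-0.0032)
f = exp(-0.5938) = 0.5522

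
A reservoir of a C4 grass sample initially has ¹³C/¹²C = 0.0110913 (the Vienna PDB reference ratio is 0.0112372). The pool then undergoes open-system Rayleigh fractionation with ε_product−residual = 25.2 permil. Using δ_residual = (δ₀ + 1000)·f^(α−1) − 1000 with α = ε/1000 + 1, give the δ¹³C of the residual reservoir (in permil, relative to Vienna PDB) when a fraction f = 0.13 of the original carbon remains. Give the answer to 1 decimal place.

-62.4 permil

δ₀ = (0.0110913/0.0112372 − 1)×1000 = (0.987016 − 1)×1000 = -12.984 permil
α − 1 = ε/1000 = 0.0252
f^(α−1) = 0.13^(0.0252) = 0.949886
δ_res = (-12.984 + 1000) × 0.949886 − 1000 = 937.553 − 1000 = -62.45 permil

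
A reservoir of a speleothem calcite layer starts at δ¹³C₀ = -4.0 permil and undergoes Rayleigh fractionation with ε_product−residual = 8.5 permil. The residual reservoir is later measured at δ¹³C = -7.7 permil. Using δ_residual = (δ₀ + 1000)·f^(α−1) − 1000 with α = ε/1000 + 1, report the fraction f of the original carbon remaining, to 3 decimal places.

α − 1 = ε/1000 = 0.0085
(δ_res + 1000)/(δ₀ + 1000) = (-7.7 + 1000)/(-4.0 + 1000) = 992.3/996.0 = 0.996285
f = 0.996285^(1/0.0085) = exp(ln(0.996285)/0.0085) = exp(-0.00372/0.0085)
f = exp(-0.4379) = 0.6454

0.645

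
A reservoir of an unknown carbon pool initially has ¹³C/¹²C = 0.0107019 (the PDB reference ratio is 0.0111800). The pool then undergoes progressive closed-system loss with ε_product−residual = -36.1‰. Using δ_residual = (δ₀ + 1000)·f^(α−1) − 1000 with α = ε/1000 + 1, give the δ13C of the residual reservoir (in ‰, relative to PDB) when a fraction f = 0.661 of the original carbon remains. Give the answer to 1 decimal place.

δ₀ = (0.0107019/0.0111800 − 1)×1000 = (0.957236 − 1)×1000 = -42.764‰
α − 1 = ε/1000 = -0.0361
f^(α−1) = 0.661^(-0.0361) = 1.015058
δ_res = (-42.764 + 1000) × 1.015058 − 1000 = 971.650 − 1000 = -28.35‰

-28.4‰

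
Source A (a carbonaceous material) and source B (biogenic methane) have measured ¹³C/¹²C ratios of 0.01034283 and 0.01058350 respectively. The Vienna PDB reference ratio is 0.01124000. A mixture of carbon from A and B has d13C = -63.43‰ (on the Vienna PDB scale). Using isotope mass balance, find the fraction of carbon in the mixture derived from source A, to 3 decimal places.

δ_A = (0.01034283/0.01124000 − 1)×1000 = (0.920181 − 1)×1000 = -79.819‰
δ_B = (0.01058350/0.01124000 − 1)×1000 = (0.941593 − 1)×1000 = -58.407‰
f_A = (δ_mix − δ_B)/(δ_A − δ_B) = (-63.43 − (-58.407))/(-79.819 − (-58.407))
f_A = -5.023 / -21.412 = 0.2346

0.235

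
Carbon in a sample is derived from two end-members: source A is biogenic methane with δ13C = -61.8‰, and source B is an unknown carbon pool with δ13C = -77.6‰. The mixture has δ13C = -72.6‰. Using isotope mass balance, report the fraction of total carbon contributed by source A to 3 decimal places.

0.316

δ_mix = f_A·δ_A + (1 − f_A)·δ_B  ⇒  f_A = (δ_mix − δ_B)/(δ_A − δ_B)
f_A = (-72.6 − (-77.6)) / (-61.8 − (-77.6))
f_A = 5.0 / 15.8 = 0.3165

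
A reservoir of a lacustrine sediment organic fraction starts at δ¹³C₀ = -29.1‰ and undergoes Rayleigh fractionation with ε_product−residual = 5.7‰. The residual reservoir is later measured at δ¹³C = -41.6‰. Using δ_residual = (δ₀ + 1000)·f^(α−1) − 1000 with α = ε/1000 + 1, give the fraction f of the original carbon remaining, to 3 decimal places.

α − 1 = ε/1000 = 0.0057
(δ_res + 1000)/(δ₀ + 1000) = (-41.6 + 1000)/(-29.1 + 1000) = 958.4/970.9 = 0.987125
f = 0.987125^(1/0.0057) = exp(ln(0.987125)/0.0057) = exp(-0.01296/0.0057)
f = exp(-2.2734) = 0.1030

0.103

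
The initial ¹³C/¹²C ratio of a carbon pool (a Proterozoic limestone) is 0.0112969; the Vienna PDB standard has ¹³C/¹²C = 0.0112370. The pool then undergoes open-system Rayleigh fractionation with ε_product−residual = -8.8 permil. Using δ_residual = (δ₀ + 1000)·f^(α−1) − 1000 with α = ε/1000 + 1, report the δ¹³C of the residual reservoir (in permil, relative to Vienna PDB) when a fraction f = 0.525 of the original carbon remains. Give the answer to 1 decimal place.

δ₀ = (0.0112969/0.0112370 − 1)×1000 = (1.005331 − 1)×1000 = 5.331 permil
α − 1 = ε/1000 = -0.0088
f^(α−1) = 0.525^(-0.0088) = 1.005686
δ_res = (5.331 + 1000) × 1.005686 − 1000 = 1011.047 − 1000 = 11.05 permil

11.0 permil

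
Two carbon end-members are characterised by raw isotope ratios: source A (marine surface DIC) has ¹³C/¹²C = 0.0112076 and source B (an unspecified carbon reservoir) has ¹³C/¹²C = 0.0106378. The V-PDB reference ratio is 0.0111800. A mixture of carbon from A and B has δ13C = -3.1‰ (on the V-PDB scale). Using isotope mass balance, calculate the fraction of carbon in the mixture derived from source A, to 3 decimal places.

δ_A = (0.0112076/0.0111800 − 1)×1000 = (1.002469 − 1)×1000 = 2.469‰
δ_B = (0.0106378/0.0111800 − 1)×1000 = (0.951503 − 1)×1000 = -48.497‰
f_A = (δ_mix − δ_B)/(δ_A − δ_B) = (-3.1 − (-48.497))/(2.469 − (-48.497))
f_A = 45.397 / 50.966 = 0.8907

0.891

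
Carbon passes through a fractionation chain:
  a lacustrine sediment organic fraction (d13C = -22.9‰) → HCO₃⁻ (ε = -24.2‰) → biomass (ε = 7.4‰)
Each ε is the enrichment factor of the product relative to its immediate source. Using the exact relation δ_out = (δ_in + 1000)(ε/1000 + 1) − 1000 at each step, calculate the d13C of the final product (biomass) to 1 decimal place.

-39.5‰

step 1: δ = (-22.90 + 1000)·(-24.2/1000 + 1) − 1000 = -46.55‰
step 2: δ = (-46.55 + 1000)·(7.4/1000 + 1) − 1000 = -39.49‰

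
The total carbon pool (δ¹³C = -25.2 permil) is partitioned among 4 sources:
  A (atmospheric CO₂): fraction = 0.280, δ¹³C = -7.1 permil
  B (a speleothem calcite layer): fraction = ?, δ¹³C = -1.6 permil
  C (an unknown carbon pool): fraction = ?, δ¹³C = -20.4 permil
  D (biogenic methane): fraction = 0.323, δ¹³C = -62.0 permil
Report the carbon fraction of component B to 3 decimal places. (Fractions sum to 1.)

Let f_B and f_C be the unknown fractions; fractions sum to 1 so f_B + f_C = 0.397.
Mass balance: Σ fᵢ·δᵢ = δ_bulk ⇒ f_B·(-1.6) + f_C·(-20.4) = -25.2 − (-22.014) = -3.186
Substitute f_C = 0.397 − f_B:
f_B·(-1.6 − -20.4) = -3.186 − 0.397×(-20.4) = 4.913
f_B = 4.913 / 18.8 = 0.2613

0.261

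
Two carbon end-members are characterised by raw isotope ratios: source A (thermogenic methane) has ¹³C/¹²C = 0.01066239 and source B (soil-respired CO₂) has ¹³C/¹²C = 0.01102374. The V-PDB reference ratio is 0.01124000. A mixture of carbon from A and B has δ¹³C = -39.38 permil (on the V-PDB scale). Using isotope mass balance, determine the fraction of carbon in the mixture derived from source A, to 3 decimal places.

0.626

δ_A = (0.01066239/0.01124000 − 1)×1000 = (0.948611 − 1)×1000 = -51.389 permil
δ_B = (0.01102374/0.01124000 − 1)×1000 = (0.980760 − 1)×1000 = -19.240 permil
f_A = (δ_mix − δ_B)/(δ_A − δ_B) = (-39.38 − (-19.240))/(-51.389 − (-19.240))
f_A = -20.140 / -32.149 = 0.6265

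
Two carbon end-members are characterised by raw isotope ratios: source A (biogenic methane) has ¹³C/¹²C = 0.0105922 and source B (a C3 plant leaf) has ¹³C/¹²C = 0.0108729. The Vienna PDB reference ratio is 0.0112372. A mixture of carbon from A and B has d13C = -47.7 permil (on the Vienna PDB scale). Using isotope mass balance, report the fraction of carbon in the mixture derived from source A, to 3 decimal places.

δ_A = (0.0105922/0.0112372 − 1)×1000 = (0.942601 − 1)×1000 = -57.399 permil
δ_B = (0.0108729/0.0112372 − 1)×1000 = (0.967581 − 1)×1000 = -32.419 permil
f_A = (δ_mix − δ_B)/(δ_A − δ_B) = (-47.7 − (-32.419))/(-57.399 − (-32.419))
f_A = -15.281 / -24.980 = 0.6117

0.612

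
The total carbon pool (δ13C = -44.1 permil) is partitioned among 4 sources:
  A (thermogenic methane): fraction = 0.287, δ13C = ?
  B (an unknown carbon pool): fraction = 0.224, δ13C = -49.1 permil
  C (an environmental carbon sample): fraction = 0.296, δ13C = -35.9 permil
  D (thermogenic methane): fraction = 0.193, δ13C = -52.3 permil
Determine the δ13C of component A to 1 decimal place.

Isotope mass balance: δ_bulk = Σ fᵢ·δᵢ.
-44.1 = 0.287×δ_A + 0.224×(-49.1) + 0.296×(-35.9) + 0.193×(-52.3)
0.287·δ_A = -44.1 − (-31.719) = -12.381
δ_A = -12.381 / 0.287 = -43.14 permil

-43.1 permil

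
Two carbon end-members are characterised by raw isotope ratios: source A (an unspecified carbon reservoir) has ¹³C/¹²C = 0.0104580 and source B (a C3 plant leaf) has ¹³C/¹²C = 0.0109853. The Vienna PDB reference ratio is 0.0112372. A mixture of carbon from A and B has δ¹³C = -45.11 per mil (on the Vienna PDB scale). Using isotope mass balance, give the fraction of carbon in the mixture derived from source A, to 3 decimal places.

0.484

δ_A = (0.0104580/0.0112372 − 1)×1000 = (0.930659 − 1)×1000 = -69.341 per mil
δ_B = (0.0109853/0.0112372 − 1)×1000 = (0.977583 − 1)×1000 = -22.417 per mil
f_A = (δ_mix − δ_B)/(δ_A − δ_B) = (-45.11 − (-22.417))/(-69.341 − (-22.417))
f_A = -22.693 / -46.925 = 0.4836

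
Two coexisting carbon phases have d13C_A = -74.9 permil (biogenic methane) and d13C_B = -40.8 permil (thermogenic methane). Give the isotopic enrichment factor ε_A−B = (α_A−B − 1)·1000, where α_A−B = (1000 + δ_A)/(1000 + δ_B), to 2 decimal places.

-35.55 permil

α_A−B = (1000 + -74.9) / (1000 + -40.8) = 925.1 / 959.2 = 0.964450
ε_A−B = (0.964450 − 1) × 1000 = -35.550 permil
(The approximation ε ≈ δ_A − δ_B would give -34.1 permil.)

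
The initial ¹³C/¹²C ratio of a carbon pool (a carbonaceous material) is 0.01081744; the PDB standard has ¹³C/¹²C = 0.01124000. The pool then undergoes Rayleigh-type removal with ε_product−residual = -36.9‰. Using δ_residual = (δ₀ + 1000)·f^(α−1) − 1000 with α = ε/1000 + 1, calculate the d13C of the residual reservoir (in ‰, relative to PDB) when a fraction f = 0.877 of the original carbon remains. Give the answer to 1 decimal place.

δ₀ = (0.01081744/0.01124000 − 1)×1000 = (0.962406 − 1)×1000 = -37.594‰
α − 1 = ε/1000 = -0.0369
f^(α−1) = 0.877^(-0.0369) = 1.004855
δ_res = (-37.594 + 1000) × 1.004855 − 1000 = 967.078 − 1000 = -32.92‰

-32.9‰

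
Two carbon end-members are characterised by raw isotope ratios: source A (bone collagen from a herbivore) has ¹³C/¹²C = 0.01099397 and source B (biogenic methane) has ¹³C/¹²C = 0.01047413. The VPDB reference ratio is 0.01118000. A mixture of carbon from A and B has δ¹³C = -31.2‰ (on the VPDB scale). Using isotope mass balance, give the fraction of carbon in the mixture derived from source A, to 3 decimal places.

0.687

δ_A = (0.01099397/0.01118000 − 1)×1000 = (0.983360 − 1)×1000 = -16.640‰
δ_B = (0.01047413/0.01118000 − 1)×1000 = (0.936863 − 1)×1000 = -63.137‰
f_A = (δ_mix − δ_B)/(δ_A − δ_B) = (-31.2 − (-63.137))/(-16.640 − (-63.137))
f_A = 31.937 / 46.497 = 0.6869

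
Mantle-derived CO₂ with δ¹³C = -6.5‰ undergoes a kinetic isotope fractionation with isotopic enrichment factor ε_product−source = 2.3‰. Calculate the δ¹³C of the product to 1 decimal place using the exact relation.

To first order, δ_product ≈ δ_source + ε = -4.2‰.
Exactly, δ_product = (δ_source + 1000)·(ε/1000 + 1) − 1000.
δ_product = (-6.5 + 1000) × (2.3/1000 + 1) − 1000
δ_product = -4.21‰

-4.2‰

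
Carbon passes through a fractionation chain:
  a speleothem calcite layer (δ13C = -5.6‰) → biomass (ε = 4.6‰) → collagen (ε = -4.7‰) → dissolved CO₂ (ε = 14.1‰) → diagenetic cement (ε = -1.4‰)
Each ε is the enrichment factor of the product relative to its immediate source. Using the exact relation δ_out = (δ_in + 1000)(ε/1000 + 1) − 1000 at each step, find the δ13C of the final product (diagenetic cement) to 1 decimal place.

step 1: δ = (-5.60 + 1000)·(4.6/1000 + 1) − 1000 = -1.03‰
step 2: δ = (-1.03 + 1000)·(-4.7/1000 + 1) − 1000 = -5.72‰
step 3: δ = (-5.72 + 1000)·(14.1/1000 + 1) − 1000 = 8.30‰
step 4: δ = (8.30 + 1000)·(-1.4/1000 + 1) − 1000 = 6.89‰

6.9‰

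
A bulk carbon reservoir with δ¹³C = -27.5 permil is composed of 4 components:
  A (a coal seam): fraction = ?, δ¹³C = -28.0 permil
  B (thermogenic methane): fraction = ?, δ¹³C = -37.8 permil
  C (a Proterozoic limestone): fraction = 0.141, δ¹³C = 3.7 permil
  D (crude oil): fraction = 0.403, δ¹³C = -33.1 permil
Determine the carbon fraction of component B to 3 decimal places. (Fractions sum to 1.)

Let f_B and f_A be the unknown fractions; fractions sum to 1 so f_B + f_A = 0.456.
Mass balance: Σ fᵢ·δᵢ = δ_bulk ⇒ f_B·(-37.8) + f_A·(-28.0) = -27.5 − (-12.818) = -14.682
Substitute f_A = 0.456 − f_B:
f_B·(-37.8 − -28.0) = -14.682 − 0.456×(-28.0) = -1.914
f_B = -1.914 / -9.8 = 0.1953

0.195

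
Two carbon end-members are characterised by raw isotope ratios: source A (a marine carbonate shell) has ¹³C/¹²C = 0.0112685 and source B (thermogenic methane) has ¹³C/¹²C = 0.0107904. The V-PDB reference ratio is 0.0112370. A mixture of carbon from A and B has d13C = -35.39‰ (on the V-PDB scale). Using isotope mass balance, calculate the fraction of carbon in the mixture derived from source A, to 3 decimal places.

δ_A = (0.0112685/0.0112370 − 1)×1000 = (1.002803 − 1)×1000 = 2.803‰
δ_B = (0.0107904/0.0112370 − 1)×1000 = (0.960256 − 1)×1000 = -39.744‰
f_A = (δ_mix − δ_B)/(δ_A − δ_B) = (-35.39 − (-39.744))/(2.803 − (-39.744))
f_A = 4.354 / 42.547 = 0.1023

0.102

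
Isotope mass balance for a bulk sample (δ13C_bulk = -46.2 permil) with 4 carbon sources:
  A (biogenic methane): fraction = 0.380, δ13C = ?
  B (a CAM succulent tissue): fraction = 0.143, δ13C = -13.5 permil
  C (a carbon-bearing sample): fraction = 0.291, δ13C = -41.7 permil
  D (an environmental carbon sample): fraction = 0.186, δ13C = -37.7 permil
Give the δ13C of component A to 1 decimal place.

-66.1 permil

Isotope mass balance: δ_bulk = Σ fᵢ·δᵢ.
-46.2 = 0.380×δ_A + 0.143×(-13.5) + 0.291×(-41.7) + 0.186×(-37.7)
0.380·δ_A = -46.2 − (-21.077) = -25.123
δ_A = -25.123 / 0.380 = -66.11 permil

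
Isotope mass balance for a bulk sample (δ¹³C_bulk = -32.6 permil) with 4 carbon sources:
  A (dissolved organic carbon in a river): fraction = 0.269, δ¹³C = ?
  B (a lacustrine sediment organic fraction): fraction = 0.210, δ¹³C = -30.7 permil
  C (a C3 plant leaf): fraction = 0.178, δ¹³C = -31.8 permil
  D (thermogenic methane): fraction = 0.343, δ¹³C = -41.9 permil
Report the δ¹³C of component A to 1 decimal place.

-22.8 permil

Isotope mass balance: δ_bulk = Σ fᵢ·δᵢ.
-32.6 = 0.269×δ_A + 0.210×(-30.7) + 0.178×(-31.8) + 0.343×(-41.9)
0.269·δ_A = -32.6 − (-26.479) = -6.121
δ_A = -6.121 / 0.269 = -22.75 permil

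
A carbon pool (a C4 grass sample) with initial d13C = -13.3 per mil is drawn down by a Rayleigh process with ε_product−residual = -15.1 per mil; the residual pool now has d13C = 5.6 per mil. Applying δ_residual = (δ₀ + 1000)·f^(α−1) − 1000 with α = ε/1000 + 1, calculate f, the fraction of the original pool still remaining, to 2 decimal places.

0.28

α − 1 = ε/1000 = -0.0151
(δ_res + 1000)/(δ₀ + 1000) = (5.6 + 1000)/(-13.3 + 1000) = 1005.6/986.7 = 1.019155
f = 1.019155^(1/-0.0151) = exp(ln(1.019155)/-0.0151) = exp(0.01897/-0.0151)
f = exp(-1.2565) = 0.2846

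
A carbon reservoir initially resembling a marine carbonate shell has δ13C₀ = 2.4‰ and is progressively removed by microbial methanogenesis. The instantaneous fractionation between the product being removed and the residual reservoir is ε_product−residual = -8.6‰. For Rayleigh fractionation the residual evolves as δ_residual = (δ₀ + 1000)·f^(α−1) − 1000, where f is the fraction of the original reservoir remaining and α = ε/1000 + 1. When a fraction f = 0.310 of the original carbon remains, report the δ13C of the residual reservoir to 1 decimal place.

Rayleigh residual: δ_res = (δ₀ + 1000)·f^(α−1) − 1000
α = ε/1000 + 1 = 0.99140, so α − 1 = -0.00860
f^(α−1) = 0.310^(-0.00860) = 1.010123
δ_res = (2.4 + 1000) × 1.010123 − 1000 = 1012.547 − 1000 = 12.55‰

12.5‰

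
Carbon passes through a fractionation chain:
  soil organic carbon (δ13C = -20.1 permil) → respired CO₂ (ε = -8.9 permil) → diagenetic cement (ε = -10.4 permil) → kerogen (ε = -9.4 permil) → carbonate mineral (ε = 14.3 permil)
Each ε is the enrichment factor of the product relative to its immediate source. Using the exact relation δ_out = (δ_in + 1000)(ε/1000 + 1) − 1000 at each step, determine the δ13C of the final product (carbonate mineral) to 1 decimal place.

-34.3 permil

step 1: δ = (-20.10 + 1000)·(-8.9/1000 + 1) − 1000 = -28.82 permil
step 2: δ = (-28.82 + 1000)·(-10.4/1000 + 1) − 1000 = -38.92 permil
step 3: δ = (-38.92 + 1000)·(-9.4/1000 + 1) − 1000 = -47.96 permil
step 4: δ = (-47.96 + 1000)·(14.3/1000 + 1) − 1000 = -34.34 permil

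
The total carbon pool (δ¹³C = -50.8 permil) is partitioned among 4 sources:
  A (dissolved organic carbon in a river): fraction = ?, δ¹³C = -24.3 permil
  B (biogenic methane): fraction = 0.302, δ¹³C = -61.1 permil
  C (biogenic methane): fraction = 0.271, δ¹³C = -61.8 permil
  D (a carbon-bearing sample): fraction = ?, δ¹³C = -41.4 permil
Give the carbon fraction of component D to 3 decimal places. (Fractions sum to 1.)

0.305

Let f_D and f_A be the unknown fractions; fractions sum to 1 so f_D + f_A = 0.427.
Mass balance: Σ fᵢ·δᵢ = δ_bulk ⇒ f_D·(-41.4) + f_A·(-24.3) = -50.8 − (-35.200) = -15.600
Substitute f_A = 0.427 − f_D:
f_D·(-41.4 − -24.3) = -15.600 − 0.427×(-24.3) = -5.224
f_D = -5.224 / -17.1 = 0.3055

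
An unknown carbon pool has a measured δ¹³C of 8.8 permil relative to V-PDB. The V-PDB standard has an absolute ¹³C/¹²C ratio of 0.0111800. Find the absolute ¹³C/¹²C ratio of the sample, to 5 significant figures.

0.011278

R_sample = R_standard × (δ¹³C/1000 + 1)
R_sample = 0.0111800 × (8.8/1000 + 1) = 0.0111800 × 1.008800
R_sample = 0.0112784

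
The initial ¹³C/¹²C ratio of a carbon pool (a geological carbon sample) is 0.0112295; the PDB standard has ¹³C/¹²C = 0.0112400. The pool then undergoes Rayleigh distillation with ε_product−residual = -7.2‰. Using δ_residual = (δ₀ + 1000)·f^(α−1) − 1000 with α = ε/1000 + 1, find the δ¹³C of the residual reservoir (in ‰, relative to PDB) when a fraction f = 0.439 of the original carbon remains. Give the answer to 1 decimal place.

5.0‰

δ₀ = (0.0112295/0.0112400 − 1)×1000 = (0.999066 − 1)×1000 = -0.934‰
α − 1 = ε/1000 = -0.0072
f^(α−1) = 0.439^(-0.0072) = 1.005945
δ_res = (-0.934 + 1000) × 1.005945 − 1000 = 1005.005 − 1000 = 5.01‰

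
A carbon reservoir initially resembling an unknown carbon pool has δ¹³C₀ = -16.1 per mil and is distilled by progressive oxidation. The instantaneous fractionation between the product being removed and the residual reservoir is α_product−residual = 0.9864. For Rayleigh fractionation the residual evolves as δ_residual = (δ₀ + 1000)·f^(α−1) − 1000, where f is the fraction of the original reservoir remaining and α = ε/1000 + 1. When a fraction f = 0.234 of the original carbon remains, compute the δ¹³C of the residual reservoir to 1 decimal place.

3.5 per mil

Rayleigh residual: δ_res = (δ₀ + 1000)·f^(α−1) − 1000
α − 1 = -0.01360
f^(α−1) = 0.234^(-0.01360) = 1.019949
δ_res = (-16.1 + 1000) × 1.019949 − 1000 = 1003.528 − 1000 = 3.53 per mil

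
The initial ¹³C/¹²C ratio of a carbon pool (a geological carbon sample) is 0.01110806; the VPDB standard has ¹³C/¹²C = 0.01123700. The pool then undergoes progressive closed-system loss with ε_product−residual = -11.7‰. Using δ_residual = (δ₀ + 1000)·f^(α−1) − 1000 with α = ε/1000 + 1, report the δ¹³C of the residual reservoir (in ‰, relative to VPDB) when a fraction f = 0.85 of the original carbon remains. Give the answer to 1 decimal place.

-9.6‰

δ₀ = (0.01110806/0.01123700 − 1)×1000 = (0.988525 − 1)×1000 = -11.475‰
α − 1 = ε/1000 = -0.0117
f^(α−1) = 0.85^(-0.0117) = 1.001903
δ_res = (-11.475 + 1000) × 1.001903 − 1000 = 990.407 − 1000 = -9.59‰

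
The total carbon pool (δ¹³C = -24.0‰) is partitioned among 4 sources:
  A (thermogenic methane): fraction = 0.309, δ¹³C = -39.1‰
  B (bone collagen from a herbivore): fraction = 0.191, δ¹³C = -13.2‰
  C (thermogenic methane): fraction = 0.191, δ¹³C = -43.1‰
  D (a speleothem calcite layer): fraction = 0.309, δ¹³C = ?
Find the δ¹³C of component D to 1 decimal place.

-3.8‰

Isotope mass balance: δ_bulk = Σ fᵢ·δᵢ.
-24.0 = 0.309×(-39.1) + 0.191×(-13.2) + 0.191×(-43.1) + 0.309×δ_D
0.309·δ_D = -24.0 − (-22.835) = -1.165
δ_D = -1.165 / 0.309 = -3.77‰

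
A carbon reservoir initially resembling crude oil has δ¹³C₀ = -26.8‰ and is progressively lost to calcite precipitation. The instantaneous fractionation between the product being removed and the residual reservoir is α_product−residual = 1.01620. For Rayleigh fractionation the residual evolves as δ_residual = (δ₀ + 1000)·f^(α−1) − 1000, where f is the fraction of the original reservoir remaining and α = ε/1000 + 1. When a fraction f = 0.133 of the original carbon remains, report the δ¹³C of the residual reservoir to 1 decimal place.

Rayleigh residual: δ_res = (δ₀ + 1000)·f^(α−1) − 1000
α − 1 = 0.01620
f^(α−1) = 0.133^(0.01620) = 0.967846
δ_res = (-26.8 + 1000) × 0.967846 − 1000 = 941.908 − 1000 = -58.09‰

-58.1‰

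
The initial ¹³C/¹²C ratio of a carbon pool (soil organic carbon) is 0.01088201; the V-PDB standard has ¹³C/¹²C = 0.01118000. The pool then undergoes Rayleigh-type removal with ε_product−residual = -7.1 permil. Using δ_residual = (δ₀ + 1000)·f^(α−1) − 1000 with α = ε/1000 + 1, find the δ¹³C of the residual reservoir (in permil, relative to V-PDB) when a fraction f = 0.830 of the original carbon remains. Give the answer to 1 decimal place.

δ₀ = (0.01088201/0.01118000 − 1)×1000 = (0.973346 − 1)×1000 = -26.654 permil
α − 1 = ε/1000 = -0.0071
f^(α−1) = 0.830^(-0.0071) = 1.001324
δ_res = (-26.654 + 1000) × 1.001324 − 1000 = 974.635 − 1000 = -25.37 permil

-25.4 permil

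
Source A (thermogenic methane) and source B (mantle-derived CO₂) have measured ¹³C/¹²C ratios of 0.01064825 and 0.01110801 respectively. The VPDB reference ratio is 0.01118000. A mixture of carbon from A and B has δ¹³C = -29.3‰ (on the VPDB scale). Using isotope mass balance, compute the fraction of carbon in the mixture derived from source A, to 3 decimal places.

0.556

δ_A = (0.01064825/0.01118000 − 1)×1000 = (0.952437 − 1)×1000 = -47.563‰
δ_B = (0.01110801/0.01118000 − 1)×1000 = (0.993561 − 1)×1000 = -6.439‰
f_A = (δ_mix − δ_B)/(δ_A − δ_B) = (-29.3 − (-6.439))/(-47.563 − (-6.439))
f_A = -22.861 / -41.123 = 0.5559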